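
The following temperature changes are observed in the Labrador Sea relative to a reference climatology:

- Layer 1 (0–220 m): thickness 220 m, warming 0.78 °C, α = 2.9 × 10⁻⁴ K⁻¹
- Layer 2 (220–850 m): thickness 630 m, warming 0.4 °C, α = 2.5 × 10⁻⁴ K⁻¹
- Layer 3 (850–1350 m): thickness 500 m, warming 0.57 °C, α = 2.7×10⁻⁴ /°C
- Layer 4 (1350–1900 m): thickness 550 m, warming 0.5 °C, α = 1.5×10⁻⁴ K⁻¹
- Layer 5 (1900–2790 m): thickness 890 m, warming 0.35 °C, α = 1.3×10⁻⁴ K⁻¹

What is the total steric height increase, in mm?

Δh ≈ 271 mm

0–220 m: 0.78 × 220 × 2.9×10⁻⁴ = 0.049764 m
Layer 2: 630 × 0.4 × 2.5×10⁻⁴ = 0.06300 m
Layer 3: 500 × 2.7×10⁻⁴ × 0.57 = 0.07695 m
Layer 4: 1.5×10⁻⁴ × 550 × 0.5 = 0.04125 m
0.35 × 890 × 1.3×10⁻⁴ = 0.040495 m
Δh = 0.049764 + 0.06300 + 0.07695 + 0.04125 + 0.040495 = 0.271459 m ≈ 271 mm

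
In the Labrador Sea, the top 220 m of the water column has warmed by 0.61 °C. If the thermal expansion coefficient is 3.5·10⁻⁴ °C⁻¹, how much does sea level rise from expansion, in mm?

Δh = αΔT·H = 3.5×10⁻⁴ × 0.61 × 220 = 0.04697 m

Δh ≈ 47.0 mm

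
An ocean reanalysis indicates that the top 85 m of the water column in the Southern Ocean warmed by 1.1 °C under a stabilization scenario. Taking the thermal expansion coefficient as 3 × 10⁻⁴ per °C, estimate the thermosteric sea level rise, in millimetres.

Δh = αΔT·H = 3×10⁻⁴ × 1.1 × 85 = 0.02805 m

28.1 mm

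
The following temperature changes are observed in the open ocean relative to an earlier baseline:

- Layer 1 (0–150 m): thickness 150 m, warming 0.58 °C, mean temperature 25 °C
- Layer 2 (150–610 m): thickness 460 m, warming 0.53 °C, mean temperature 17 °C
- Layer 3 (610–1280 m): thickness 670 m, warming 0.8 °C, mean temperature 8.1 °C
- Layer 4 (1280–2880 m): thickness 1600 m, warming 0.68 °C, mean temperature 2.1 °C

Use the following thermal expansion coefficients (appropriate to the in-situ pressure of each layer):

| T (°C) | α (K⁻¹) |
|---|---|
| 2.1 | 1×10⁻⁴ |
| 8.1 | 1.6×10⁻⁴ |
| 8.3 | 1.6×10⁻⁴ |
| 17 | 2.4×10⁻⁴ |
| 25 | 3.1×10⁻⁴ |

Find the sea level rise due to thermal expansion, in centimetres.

Δh ≈ 28.0 cm

Layer 1 at 25 °C → α = 3.1×10⁻⁴ K⁻¹
Layer 2 at 17 °C → α = 2.4×10⁻⁴ K⁻¹
Layer 3 at 8.1 °C → α = 1.6×10⁻⁴ K⁻¹
Layer 4 at 2.1 °C → α = 1×10⁻⁴ K⁻¹
150 × 0.58 × 3.1×10⁻⁴ = 0.02697 m
Layer 2: 0.53 × 460 × 2.4×10⁻⁴ = 0.058512 m
610–1280 m: 0.8 × 670 × 1.6×10⁻⁴ = 0.08576 m
Layer 4: 1×10⁻⁴ × 0.68 × 1600 = 0.10880 m
Δh = 0.02697 + 0.058512 + 0.08576 + 0.10880 = 0.280042 m ≈ 28.0 cm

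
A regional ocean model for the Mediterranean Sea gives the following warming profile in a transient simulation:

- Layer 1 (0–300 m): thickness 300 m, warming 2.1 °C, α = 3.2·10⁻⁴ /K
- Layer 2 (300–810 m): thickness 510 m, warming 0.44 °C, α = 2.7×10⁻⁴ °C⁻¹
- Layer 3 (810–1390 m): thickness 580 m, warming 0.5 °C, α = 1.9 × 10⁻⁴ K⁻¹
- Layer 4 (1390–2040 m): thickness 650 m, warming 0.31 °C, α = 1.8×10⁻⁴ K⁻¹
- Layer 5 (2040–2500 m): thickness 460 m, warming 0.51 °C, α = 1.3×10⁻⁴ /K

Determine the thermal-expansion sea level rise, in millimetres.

Δh ≈ 380 mm

3.2×10⁻⁴ × 2.1 × 300 = 0.20160 m
Layer 2: 0.44 × 510 × 2.7×10⁻⁴ = 0.060588 m
580 × 0.5 × 1.9×10⁻⁴ = 0.05510 m
1390–2040 m: 650 × 0.31 × 1.8×10⁻⁴ = 0.03627 m
0.51 × 460 × 1.3×10⁻⁴ = 0.030498 m
Δh = 0.20160 + 0.060588 + 0.05510 + 0.03627 + 0.030498 = 0.384056 m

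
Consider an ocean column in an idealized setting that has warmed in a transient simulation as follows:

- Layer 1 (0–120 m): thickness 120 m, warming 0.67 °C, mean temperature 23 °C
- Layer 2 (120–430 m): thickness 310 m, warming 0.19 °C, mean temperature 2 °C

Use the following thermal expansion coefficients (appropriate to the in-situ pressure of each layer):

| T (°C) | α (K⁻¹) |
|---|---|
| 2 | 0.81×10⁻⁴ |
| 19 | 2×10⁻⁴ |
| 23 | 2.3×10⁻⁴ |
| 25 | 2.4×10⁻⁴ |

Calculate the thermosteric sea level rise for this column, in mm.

Δh = 23.3 mm

Layer 1 at 23 °C → α = 2.3×10⁻⁴ K⁻¹
Layer 2 at 2 °C → α = 0.81×10⁻⁴ K⁻¹
0–120 m: 2.3×10⁻⁴ × 0.67 × 120 = 0.018492 m
120–430 m: 310 × 0.19 × 0.81×10⁻⁴ = 0.0047709 m
Δh = 0.018492 + 0.0047709 = 0.0232629 m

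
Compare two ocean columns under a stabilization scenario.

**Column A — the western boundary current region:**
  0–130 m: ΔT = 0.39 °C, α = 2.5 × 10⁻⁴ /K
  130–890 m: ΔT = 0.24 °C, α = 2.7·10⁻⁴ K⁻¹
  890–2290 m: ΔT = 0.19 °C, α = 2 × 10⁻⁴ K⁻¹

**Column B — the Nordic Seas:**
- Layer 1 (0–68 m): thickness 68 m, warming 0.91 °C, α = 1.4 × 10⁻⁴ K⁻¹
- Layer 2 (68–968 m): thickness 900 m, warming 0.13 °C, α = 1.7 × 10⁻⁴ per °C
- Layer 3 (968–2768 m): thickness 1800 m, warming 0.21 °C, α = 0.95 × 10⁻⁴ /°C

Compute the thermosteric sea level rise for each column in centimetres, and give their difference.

A 0.39 × 2.5×10⁻⁴ × 130 = 0.012675 m
A Layer 2: 2.7×10⁻⁴ × 0.24 × 760 = 0.049248 m
A 890–2290 m: 0.19 × 2×10⁻⁴ × 1400 = 0.05320 m
A total: 0.115123 m
B Layer 1: 68 × 0.91 × 1.4×10⁻⁴ = 0.0086632 m
B 68–968 m: 900 × 0.13 × 1.7×10⁻⁴ = 0.01989 m
B 0.21 × 1800 × 0.95×10⁻⁴ = 0.03591 m
B total: 0.0644632 m
Difference: 0.115123 − 0.0644632 = 0.0506598 m

A: 12 cm; B: 6.4 cm; difference 5.1 cm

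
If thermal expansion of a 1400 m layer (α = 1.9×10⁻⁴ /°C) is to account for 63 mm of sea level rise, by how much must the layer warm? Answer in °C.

ΔT = Δh/(αH) = 0.063 / (1.9×10⁻⁴ × 1400) ≈ 0.2368 °C

ΔT ≈ 0.24 °C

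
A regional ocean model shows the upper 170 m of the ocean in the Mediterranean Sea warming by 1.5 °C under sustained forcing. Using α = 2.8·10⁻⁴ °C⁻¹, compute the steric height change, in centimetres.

7.14 cm

Δh = αΔT·H = 2.8×10⁻⁴ × 1.5 × 170 = 0.07140 m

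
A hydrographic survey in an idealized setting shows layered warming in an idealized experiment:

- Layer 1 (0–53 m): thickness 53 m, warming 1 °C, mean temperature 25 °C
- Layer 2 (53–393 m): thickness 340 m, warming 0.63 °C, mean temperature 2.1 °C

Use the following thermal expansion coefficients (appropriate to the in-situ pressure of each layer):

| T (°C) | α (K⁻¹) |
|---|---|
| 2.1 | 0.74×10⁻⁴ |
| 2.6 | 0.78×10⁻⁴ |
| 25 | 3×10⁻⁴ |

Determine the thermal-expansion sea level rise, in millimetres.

32 mm

Layer 1 at 25 °C → α = 3×10⁻⁴ K⁻¹
Layer 2 at 2.1 °C → α = 0.74×10⁻⁴ K⁻¹
0–53 m: 3×10⁻⁴ × 53 × 1 = 0.01590 m
0.74×10⁻⁴ × 0.63 × 340 = 0.0158508 m
Δh = 0.01590 + 0.0158508 = 0.0317508 m ≈ 32 mm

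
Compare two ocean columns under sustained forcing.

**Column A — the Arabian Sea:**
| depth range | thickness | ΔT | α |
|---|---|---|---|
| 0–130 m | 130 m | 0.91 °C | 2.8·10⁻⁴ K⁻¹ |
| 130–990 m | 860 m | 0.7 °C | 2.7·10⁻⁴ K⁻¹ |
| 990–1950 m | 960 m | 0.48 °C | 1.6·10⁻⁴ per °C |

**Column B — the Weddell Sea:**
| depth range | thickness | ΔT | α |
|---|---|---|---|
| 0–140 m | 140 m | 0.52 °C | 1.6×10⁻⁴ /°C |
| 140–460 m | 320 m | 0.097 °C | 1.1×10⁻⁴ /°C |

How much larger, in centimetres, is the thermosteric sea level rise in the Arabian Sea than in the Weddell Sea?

25 cm

A Layer 1: 2.8×10⁻⁴ × 130 × 0.91 = 0.033124 m
A Layer 2: 860 × 2.7×10⁻⁴ × 0.7 = 0.16254 m
A Layer 3: 0.48 × 1.6×10⁻⁴ × 960 = 0.073728 m
A total: 0.269392 m
B Layer 1: 1.6×10⁻⁴ × 0.52 × 140 = 0.011648 m
B 1.1×10⁻⁴ × 0.097 × 320 = 0.0034144 m
B total: 0.0150624 m
Difference: 0.269392 − 0.0150624 = 0.2543296 m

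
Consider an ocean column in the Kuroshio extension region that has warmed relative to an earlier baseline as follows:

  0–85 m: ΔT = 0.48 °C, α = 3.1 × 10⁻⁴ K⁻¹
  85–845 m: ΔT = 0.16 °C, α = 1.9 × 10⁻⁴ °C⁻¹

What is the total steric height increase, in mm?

Δh = 35.8 mm

0.48 × 85 × 3.1×10⁻⁴ = 0.012648 m
760 × 1.9×10⁻⁴ × 0.16 = 0.023104 m
Δh = 0.012648 + 0.023104 = 0.035752 m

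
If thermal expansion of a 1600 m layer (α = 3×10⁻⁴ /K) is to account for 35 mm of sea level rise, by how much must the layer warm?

ΔT = Δh/(αH) = 0.035 / (3×10⁻⁴ × 1600) ≈ 0.07292 K

ΔT ≈ 0.0729 K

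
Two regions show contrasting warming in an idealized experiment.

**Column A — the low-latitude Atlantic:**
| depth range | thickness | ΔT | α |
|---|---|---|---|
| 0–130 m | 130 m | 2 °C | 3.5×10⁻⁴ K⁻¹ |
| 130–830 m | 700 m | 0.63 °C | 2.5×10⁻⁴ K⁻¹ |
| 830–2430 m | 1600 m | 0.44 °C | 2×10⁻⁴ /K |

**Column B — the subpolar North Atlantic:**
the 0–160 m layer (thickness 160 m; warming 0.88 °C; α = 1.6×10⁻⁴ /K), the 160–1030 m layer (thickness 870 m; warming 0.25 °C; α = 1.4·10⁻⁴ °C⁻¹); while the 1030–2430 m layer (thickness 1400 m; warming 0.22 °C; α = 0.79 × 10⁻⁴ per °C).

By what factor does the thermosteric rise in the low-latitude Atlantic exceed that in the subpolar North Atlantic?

≈ 4.42×

A 0–130 m: 2 × 130 × 3.5×10⁻⁴ = 0.09100 m
A 700 × 0.63 × 2.5×10⁻⁴ = 0.11025 m
A 830–2430 m: 1600 × 0.44 × 2×10⁻⁴ = 0.14080 m
A total: 0.34205 m
B 0–160 m: 0.88 × 1.6×10⁻⁴ × 160 = 0.022528 m
B Layer 2: 1.4×10⁻⁴ × 0.25 × 870 = 0.03045 m
B 0.22 × 0.79×10⁻⁴ × 1400 = 0.024332 m
B total: 0.07731 m
Ratio: 0.34205 / 0.07731 ≈ 4.424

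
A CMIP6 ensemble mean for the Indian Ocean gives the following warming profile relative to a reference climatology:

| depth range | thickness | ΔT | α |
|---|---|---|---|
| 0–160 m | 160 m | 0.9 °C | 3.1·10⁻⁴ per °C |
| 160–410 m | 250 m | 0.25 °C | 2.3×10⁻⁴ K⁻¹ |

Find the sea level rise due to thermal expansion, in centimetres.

5.90 cm of thermosteric rise

Layer 1: 3.1×10⁻⁴ × 160 × 0.9 = 0.04464 m
Layer 2: 0.25 × 250 × 2.3×10⁻⁴ = 0.014375 m
Δh = 0.04464 + 0.014375 = 0.059015 m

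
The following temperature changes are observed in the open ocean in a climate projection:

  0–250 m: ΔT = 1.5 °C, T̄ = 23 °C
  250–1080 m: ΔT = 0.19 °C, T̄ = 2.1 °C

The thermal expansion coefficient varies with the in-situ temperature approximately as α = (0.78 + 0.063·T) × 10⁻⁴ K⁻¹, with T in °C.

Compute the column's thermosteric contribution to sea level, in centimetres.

Δh = 9.80 cm

Layer 1: α = (0.78 + 0.063×23)×10⁻⁴ = 2.229×10⁻⁴ K⁻¹
Layer 2: α = (0.78 + 0.063×2.1)×10⁻⁴ = 0.9123×10⁻⁴ K⁻¹
0–250 m: 250 × 1.5 × 2.229×10⁻⁴ = 0.0835875 m
250–1080 m: 830 × 0.9123×10⁻⁴ × 0.19 = 0.014386971 m
Δh = 0.0835875 + 0.014386971 = 0.097974471 m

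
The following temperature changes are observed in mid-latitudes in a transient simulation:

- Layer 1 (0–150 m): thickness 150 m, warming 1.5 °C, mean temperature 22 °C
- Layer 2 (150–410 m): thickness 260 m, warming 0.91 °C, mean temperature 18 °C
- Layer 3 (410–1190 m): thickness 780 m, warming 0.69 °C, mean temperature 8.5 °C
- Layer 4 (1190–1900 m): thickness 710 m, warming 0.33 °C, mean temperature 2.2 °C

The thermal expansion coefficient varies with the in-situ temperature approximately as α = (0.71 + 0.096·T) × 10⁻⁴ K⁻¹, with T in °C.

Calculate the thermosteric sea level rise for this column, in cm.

Layer 1: α = (0.71 + 0.096×22)×10⁻⁴ = 2.822×10⁻⁴ K⁻¹
Layer 2: α = (0.71 + 0.096×18)×10⁻⁴ = 2.438×10⁻⁴ K⁻¹
Layer 3: α = (0.71 + 0.096×8.5)×10⁻⁴ = 1.526×10⁻⁴ K⁻¹
Layer 4: α = (0.71 + 0.096×2.2)×10⁻⁴ = 0.9212×10⁻⁴ K⁻¹
Layer 1: 2.822×10⁻⁴ × 1.5 × 150 = 0.063495 m
Layer 2: 2.438×10⁻⁴ × 260 × 0.91 = 0.05768308 m
1.526×10⁻⁴ × 780 × 0.69 = 0.08212932 m
Layer 4: 0.33 × 710 × 0.9212×10⁻⁴ = 0.021583716 m
Δh = 0.063495 + 0.05768308 + 0.08212932 + 0.021583716 = 0.224891116 m

Δh ≈ 22.5 cm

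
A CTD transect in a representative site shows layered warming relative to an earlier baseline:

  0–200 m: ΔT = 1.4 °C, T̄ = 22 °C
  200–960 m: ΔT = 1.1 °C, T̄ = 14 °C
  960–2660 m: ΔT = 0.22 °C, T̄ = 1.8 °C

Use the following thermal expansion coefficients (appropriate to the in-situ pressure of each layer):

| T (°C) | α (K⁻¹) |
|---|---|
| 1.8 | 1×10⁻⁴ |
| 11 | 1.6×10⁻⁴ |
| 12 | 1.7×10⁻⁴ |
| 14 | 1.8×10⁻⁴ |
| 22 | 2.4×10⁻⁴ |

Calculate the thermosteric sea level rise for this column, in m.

Layer 1 at 22 °C → α = 2.4×10⁻⁴ K⁻¹
Layer 2 at 14 °C → α = 1.8×10⁻⁴ K⁻¹
Layer 3 at 1.8 °C → α = 1×10⁻⁴ K⁻¹
1.4 × 200 × 2.4×10⁻⁴ = 0.06720 m
Layer 2: 760 × 1.1 × 1.8×10⁻⁴ = 0.15048 m
960–2660 m: 0.22 × 1700 × 1×10⁻⁴ = 0.03740 m
Δh = 0.06720 + 0.15048 + 0.03740 = 0.25508 m

Δh = 0.26 m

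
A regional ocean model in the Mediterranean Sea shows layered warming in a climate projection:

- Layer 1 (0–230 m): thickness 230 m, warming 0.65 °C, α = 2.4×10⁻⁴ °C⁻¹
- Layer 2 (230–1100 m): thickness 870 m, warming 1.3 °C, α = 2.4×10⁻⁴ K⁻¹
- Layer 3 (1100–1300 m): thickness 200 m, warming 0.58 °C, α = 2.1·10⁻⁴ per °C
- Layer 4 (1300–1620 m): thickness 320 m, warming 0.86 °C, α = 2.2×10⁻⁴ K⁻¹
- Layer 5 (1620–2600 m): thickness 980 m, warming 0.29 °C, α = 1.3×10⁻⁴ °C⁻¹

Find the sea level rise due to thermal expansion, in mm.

Δh = 429 mm

0–230 m: 2.4×10⁻⁴ × 230 × 0.65 = 0.03588 m
1.3 × 870 × 2.4×10⁻⁴ = 0.27144 m
Layer 3: 200 × 0.58 × 2.1×10⁻⁴ = 0.02436 m
Layer 4: 0.86 × 2.2×10⁻⁴ × 320 = 0.060544 m
Layer 5: 1.3×10⁻⁴ × 980 × 0.29 = 0.036946 m
Δh = 0.03588 + 0.27144 + 0.02436 + 0.060544 + 0.036946 = 0.42917 m ≈ 429 mm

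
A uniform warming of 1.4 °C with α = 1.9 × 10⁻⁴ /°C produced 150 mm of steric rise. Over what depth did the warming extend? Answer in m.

H = Δh/(αΔT) = 0.15 / (1.9×10⁻⁴ × 1.4) ≈ 563.9 m

H ≈ 564 m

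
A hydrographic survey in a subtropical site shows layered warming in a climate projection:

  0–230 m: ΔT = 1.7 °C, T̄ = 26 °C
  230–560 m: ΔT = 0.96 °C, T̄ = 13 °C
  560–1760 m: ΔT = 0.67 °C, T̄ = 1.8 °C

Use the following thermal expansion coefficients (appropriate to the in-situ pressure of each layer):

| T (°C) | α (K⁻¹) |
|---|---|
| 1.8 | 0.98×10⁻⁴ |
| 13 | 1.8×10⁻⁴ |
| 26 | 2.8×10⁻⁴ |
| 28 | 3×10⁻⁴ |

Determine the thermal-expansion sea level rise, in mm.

Layer 1 at 26 °C → α = 2.8×10⁻⁴ K⁻¹
Layer 2 at 13 °C → α = 1.8×10⁻⁴ K⁻¹
Layer 3 at 1.8 °C → α = 0.98×10⁻⁴ K⁻¹
Layer 1: 2.8×10⁻⁴ × 1.7 × 230 = 0.10948 m
Layer 2: 0.96 × 330 × 1.8×10⁻⁴ = 0.057024 m
560–1760 m: 0.98×10⁻⁴ × 1200 × 0.67 = 0.078792 m
Δh = 0.10948 + 0.057024 + 0.078792 = 0.245296 m

245 mm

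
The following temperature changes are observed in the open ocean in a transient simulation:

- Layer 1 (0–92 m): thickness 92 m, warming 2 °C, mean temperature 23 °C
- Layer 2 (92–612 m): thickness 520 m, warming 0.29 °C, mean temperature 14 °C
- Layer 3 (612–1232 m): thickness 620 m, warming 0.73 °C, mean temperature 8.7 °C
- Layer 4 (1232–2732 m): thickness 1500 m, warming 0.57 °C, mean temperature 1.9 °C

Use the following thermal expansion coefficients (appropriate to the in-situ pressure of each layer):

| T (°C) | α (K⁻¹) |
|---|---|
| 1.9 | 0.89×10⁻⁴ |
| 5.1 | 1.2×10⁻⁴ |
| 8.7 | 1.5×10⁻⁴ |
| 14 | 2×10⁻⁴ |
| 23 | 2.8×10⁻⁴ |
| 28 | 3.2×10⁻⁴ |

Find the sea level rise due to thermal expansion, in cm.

Layer 1 at 23 °C → α = 2.8×10⁻⁴ K⁻¹
Layer 2 at 14 °C → α = 2×10⁻⁴ K⁻¹
Layer 3 at 8.7 °C → α = 1.5×10⁻⁴ K⁻¹
Layer 4 at 1.9 °C → α = 0.89×10⁻⁴ K⁻¹
Layer 1: 92 × 2 × 2.8×10⁻⁴ = 0.05152 m
0.29 × 520 × 2×10⁻⁴ = 0.03016 m
620 × 1.5×10⁻⁴ × 0.73 = 0.06789 m
Layer 4: 0.89×10⁻⁴ × 1500 × 0.57 = 0.076095 m
Δh = 0.05152 + 0.03016 + 0.06789 + 0.076095 = 0.225665 m

about 22.6 cm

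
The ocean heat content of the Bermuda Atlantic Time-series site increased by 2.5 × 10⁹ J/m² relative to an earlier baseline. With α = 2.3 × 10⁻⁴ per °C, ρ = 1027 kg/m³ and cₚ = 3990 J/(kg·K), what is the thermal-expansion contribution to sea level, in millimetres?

Δh = αQ/(ρcₚ) = 2.3×10⁻⁴ × 2.5×10⁹ / (1027 × 3990) ≈ 0.14032 m

140 mm of thermosteric rise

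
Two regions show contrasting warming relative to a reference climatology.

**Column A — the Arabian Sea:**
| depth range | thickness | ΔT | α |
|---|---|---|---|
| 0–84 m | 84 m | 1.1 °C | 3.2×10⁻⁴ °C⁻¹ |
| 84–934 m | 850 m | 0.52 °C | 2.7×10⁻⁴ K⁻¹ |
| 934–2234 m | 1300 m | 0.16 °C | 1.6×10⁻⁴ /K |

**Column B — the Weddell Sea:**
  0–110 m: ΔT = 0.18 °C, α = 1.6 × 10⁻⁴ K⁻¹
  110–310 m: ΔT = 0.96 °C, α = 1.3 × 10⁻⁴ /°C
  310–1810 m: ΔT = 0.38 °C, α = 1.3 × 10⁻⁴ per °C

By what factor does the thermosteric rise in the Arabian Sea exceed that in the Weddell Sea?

1.78

A 84 × 3.2×10⁻⁴ × 1.1 = 0.029568 m
A 84–934 m: 2.7×10⁻⁴ × 0.52 × 850 = 0.11934 m
A 934–2234 m: 0.16 × 1.6×10⁻⁴ × 1300 = 0.03328 m
A total: 0.182188 m
B 1.6×10⁻⁴ × 110 × 0.18 = 0.003168 m
B 0.96 × 1.3×10⁻⁴ × 200 = 0.02496 m
B Layer 3: 1500 × 0.38 × 1.3×10⁻⁴ = 0.07410 m
B total: 0.102228 m
Ratio: 0.182188 / 0.102228 ≈ 1.782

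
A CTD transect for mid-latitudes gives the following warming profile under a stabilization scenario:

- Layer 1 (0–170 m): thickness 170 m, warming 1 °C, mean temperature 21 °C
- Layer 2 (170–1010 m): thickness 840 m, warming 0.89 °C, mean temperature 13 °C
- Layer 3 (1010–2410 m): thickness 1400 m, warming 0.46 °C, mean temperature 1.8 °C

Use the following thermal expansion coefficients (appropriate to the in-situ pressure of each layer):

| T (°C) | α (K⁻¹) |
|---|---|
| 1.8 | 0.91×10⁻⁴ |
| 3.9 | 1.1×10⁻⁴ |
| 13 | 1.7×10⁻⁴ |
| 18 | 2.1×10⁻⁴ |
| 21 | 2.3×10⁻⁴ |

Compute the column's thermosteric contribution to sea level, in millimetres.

220 mm

Layer 1 at 21 °C → α = 2.3×10⁻⁴ K⁻¹
Layer 2 at 13 °C → α = 1.7×10⁻⁴ K⁻¹
Layer 3 at 1.8 °C → α = 0.91×10⁻⁴ K⁻¹
0–170 m: 1 × 170 × 2.3×10⁻⁴ = 0.03910 m
Layer 2: 1.7×10⁻⁴ × 0.89 × 840 = 0.127092 m
1400 × 0.46 × 0.91×10⁻⁴ = 0.058604 m
Δh = 0.03910 + 0.127092 + 0.058604 = 0.224796 m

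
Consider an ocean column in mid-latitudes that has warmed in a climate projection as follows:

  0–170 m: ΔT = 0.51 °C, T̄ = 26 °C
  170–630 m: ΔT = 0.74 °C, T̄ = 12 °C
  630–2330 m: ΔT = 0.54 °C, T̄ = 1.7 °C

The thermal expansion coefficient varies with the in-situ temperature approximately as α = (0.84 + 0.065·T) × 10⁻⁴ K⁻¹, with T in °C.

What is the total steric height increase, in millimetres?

Layer 1: α = (0.84 + 0.065×26)×10⁻⁴ = 2.53×10⁻⁴ K⁻¹
Layer 2: α = (0.84 + 0.065×12)×10⁻⁴ = 1.62×10⁻⁴ K⁻¹
Layer 3: α = (0.84 + 0.065×1.7)×10⁻⁴ = 0.9505×10⁻⁴ K⁻¹
0–170 m: 170 × 0.51 × 2.53×10⁻⁴ = 0.0219351 m
460 × 0.74 × 1.62×10⁻⁴ = 0.0551448 m
Layer 3: 1700 × 0.54 × 0.9505×10⁻⁴ = 0.0872559 m
Δh = 0.0219351 + 0.0551448 + 0.0872559 = 0.1643358 m

164 mm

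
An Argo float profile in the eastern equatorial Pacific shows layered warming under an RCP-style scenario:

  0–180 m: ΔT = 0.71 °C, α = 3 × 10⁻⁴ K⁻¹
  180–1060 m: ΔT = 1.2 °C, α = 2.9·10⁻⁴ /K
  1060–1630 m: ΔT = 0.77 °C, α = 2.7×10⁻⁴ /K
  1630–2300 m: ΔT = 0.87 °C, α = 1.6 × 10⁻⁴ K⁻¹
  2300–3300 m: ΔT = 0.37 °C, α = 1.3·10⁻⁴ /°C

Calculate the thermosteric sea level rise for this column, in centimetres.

Layer 1: 0.71 × 180 × 3×10⁻⁴ = 0.03834 m
Layer 2: 880 × 1.2 × 2.9×10⁻⁴ = 0.30624 m
0.77 × 570 × 2.7×10⁻⁴ = 0.118503 m
0.87 × 670 × 1.6×10⁻⁴ = 0.093264 m
Layer 5: 0.37 × 1000 × 1.3×10⁻⁴ = 0.04810 m
Δh = 0.03834 + 0.30624 + 0.118503 + 0.093264 + 0.04810 = 0.604447 m

about 60.4 cm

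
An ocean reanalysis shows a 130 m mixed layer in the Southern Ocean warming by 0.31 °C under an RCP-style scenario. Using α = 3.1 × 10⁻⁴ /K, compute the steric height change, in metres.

0.012 m of thermosteric rise

Δh = αΔT·H = 3.1×10⁻⁴ × 0.31 × 130 = 0.012493 m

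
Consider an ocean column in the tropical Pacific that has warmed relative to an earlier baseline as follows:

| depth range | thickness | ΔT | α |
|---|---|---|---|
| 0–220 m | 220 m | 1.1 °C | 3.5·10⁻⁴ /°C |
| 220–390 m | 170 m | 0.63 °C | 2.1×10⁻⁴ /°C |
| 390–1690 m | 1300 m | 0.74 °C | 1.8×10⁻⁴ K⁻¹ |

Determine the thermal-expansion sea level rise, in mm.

220 × 1.1 × 3.5×10⁻⁴ = 0.08470 m
Layer 2: 2.1×10⁻⁴ × 0.63 × 170 = 0.022491 m
Layer 3: 0.74 × 1300 × 1.8×10⁻⁴ = 0.17316 m
Δh = 0.08470 + 0.022491 + 0.17316 = 0.280351 m

Δh ≈ 280 mm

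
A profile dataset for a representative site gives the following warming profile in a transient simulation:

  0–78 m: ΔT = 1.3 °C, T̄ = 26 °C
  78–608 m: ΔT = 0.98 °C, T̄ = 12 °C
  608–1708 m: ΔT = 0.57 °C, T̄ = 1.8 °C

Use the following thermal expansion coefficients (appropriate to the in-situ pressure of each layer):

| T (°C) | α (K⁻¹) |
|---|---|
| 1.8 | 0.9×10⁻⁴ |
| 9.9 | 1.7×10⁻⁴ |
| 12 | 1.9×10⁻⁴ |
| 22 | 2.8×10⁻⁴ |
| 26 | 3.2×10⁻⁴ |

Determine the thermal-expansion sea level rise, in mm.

Δh ≈ 188 mm

Layer 1 at 26 °C → α = 3.2×10⁻⁴ K⁻¹
Layer 2 at 12 °C → α = 1.9×10⁻⁴ K⁻¹
Layer 3 at 1.8 °C → α = 0.9×10⁻⁴ K⁻¹
0–78 m: 3.2×10⁻⁴ × 78 × 1.3 = 0.032448 m
Layer 2: 530 × 1.9×10⁻⁴ × 0.98 = 0.098686 m
Layer 3: 0.57 × 0.9×10⁻⁴ × 1100 = 0.05643 m
Δh = 0.032448 + 0.098686 + 0.05643 = 0.187564 m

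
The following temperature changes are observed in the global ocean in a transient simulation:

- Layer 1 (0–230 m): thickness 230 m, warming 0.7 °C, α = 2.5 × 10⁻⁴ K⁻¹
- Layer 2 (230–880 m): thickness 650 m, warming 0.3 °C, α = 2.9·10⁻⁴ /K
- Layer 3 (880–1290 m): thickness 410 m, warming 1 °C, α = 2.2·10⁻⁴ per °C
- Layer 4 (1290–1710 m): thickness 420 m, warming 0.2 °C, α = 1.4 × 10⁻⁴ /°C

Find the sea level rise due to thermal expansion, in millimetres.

Layer 1: 230 × 2.5×10⁻⁴ × 0.7 = 0.04025 m
Layer 2: 650 × 0.3 × 2.9×10⁻⁴ = 0.05655 m
880–1290 m: 410 × 1 × 2.2×10⁻⁴ = 0.09020 m
1290–1710 m: 420 × 0.2 × 1.4×10⁻⁴ = 0.01176 m
Δh = 0.04025 + 0.05655 + 0.09020 + 0.01176 = 0.19876 m ≈ 199 mm

Δh = 199 mm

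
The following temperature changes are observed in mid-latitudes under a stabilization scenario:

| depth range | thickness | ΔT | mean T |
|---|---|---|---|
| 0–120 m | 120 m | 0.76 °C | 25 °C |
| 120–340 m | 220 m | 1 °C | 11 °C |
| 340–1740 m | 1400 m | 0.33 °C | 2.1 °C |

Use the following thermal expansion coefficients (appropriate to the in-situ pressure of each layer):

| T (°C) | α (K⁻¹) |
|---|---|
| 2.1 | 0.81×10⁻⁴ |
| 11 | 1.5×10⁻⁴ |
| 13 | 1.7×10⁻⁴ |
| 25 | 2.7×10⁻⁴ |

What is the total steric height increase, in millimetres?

Layer 1 at 25 °C → α = 2.7×10⁻⁴ K⁻¹
Layer 2 at 11 °C → α = 1.5×10⁻⁴ K⁻¹
Layer 3 at 2.1 °C → α = 0.81×10⁻⁴ K⁻¹
0–120 m: 120 × 2.7×10⁻⁴ × 0.76 = 0.024624 m
1.5×10⁻⁴ × 1 × 220 = 0.03300 m
0.81×10⁻⁴ × 0.33 × 1400 = 0.037422 m
Δh = 0.024624 + 0.03300 + 0.037422 = 0.095046 m ≈ 95.0 mm

95.0 mm of thermosteric rise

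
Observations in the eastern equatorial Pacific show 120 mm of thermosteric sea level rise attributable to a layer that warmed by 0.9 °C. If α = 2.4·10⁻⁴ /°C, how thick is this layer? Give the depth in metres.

about 556 m

H = Δh/(αΔT) = 0.12 / (2.4×10⁻⁴ × 0.9) ≈ 555.6 m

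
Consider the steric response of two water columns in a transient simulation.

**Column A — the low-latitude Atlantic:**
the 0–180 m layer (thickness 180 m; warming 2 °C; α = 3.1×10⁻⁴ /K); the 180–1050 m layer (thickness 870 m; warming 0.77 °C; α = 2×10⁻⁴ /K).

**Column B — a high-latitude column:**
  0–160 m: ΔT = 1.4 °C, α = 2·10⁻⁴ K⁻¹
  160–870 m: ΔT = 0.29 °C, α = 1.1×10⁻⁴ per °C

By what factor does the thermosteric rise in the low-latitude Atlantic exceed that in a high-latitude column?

3.64

A Layer 1: 3.1×10⁻⁴ × 2 × 180 = 0.11160 m
A 180–1050 m: 0.77 × 2×10⁻⁴ × 870 = 0.13398 m
A total: 0.24558 m
B 2×10⁻⁴ × 1.4 × 160 = 0.04480 m
B 160–870 m: 1.1×10⁻⁴ × 0.29 × 710 = 0.022649 m
B total: 0.067449 m
Ratio: 0.24558 / 0.067449 ≈ 3.641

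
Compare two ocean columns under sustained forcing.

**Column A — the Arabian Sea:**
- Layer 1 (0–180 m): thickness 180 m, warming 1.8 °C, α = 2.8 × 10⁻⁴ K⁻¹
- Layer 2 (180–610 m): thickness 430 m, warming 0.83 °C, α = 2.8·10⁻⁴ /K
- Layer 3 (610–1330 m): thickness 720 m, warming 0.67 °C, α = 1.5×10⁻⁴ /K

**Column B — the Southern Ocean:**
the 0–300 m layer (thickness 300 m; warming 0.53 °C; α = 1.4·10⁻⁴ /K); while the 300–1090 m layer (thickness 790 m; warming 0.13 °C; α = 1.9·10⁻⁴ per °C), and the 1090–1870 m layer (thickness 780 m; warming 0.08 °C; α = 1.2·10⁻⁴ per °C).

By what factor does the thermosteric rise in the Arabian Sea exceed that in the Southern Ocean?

A Layer 1: 1.8 × 2.8×10⁻⁴ × 180 = 0.09072 m
A 180–610 m: 0.83 × 2.8×10⁻⁴ × 430 = 0.099932 m
A 720 × 1.5×10⁻⁴ × 0.67 = 0.07236 m
A total: 0.263012 m
B 0–300 m: 1.4×10⁻⁴ × 300 × 0.53 = 0.02226 m
B Layer 2: 790 × 0.13 × 1.9×10⁻⁴ = 0.019513 m
B 1090–1870 m: 1.2×10⁻⁴ × 0.08 × 780 = 0.007488 m
B total: 0.049261 m
Ratio: 0.263012 / 0.049261 ≈ 5.339

≈ 5.34×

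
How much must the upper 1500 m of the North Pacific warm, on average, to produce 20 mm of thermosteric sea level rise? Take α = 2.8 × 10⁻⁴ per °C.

ΔT = Δh/(αH) = 0.02 / (2.8×10⁻⁴ × 1500) ≈ 0.04762 °C

ΔT ≈ 0.0476 °C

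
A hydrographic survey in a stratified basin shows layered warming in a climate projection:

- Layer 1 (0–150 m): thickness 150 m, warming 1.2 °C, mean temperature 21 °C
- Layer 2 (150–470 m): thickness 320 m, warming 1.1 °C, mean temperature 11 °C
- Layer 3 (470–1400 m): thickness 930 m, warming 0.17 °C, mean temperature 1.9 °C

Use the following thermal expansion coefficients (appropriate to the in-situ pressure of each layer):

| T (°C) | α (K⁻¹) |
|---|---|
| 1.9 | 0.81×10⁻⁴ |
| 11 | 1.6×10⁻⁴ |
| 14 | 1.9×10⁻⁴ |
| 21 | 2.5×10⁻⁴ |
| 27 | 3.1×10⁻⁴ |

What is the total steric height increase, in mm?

Layer 1 at 21 °C → α = 2.5×10⁻⁴ K⁻¹
Layer 2 at 11 °C → α = 1.6×10⁻⁴ K⁻¹
Layer 3 at 1.9 °C → α = 0.81×10⁻⁴ K⁻¹
Layer 1: 1.2 × 2.5×10⁻⁴ × 150 = 0.04500 m
320 × 1.6×10⁻⁴ × 1.1 = 0.05632 m
0.81×10⁻⁴ × 0.17 × 930 = 0.0128061 m
Δh = 0.04500 + 0.05632 + 0.0128061 = 0.1141261 m

110 mm of thermosteric rise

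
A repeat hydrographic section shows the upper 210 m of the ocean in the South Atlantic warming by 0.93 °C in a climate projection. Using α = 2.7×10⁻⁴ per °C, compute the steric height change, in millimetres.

about 52.7 mm

Δh = αΔT·H = 2.7×10⁻⁴ × 0.93 × 210 = 0.052731 m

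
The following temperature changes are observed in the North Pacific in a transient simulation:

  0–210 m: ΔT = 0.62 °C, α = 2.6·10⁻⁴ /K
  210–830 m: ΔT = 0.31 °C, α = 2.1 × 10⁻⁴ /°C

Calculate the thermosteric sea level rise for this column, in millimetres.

Δh ≈ 74.2 mm

0–210 m: 0.62 × 2.6×10⁻⁴ × 210 = 0.033852 m
Layer 2: 2.1×10⁻⁴ × 620 × 0.31 = 0.040362 m
Δh = 0.033852 + 0.040362 = 0.074214 m ≈ 74.2 mm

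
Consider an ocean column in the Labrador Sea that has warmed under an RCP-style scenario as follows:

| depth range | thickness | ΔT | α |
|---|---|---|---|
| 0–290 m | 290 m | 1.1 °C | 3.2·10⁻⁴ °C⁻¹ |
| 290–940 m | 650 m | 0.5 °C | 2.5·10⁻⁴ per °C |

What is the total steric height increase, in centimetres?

about 18.3 cm

0–290 m: 3.2×10⁻⁴ × 290 × 1.1 = 0.10208 m
2.5×10⁻⁴ × 0.5 × 650 = 0.08125 m
Δh = 0.10208 + 0.08125 = 0.18333 m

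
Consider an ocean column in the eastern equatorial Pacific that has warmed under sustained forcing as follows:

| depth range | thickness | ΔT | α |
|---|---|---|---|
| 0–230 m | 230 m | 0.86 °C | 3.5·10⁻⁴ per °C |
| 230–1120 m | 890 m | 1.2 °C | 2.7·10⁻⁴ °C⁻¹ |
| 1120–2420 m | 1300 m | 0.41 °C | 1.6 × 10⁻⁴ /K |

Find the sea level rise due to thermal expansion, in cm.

44.3 cm of thermosteric rise

0–230 m: 230 × 0.86 × 3.5×10⁻⁴ = 0.06923 m
1.2 × 890 × 2.7×10⁻⁴ = 0.28836 m
Layer 3: 0.41 × 1.6×10⁻⁴ × 1300 = 0.08528 m
Δh = 0.06923 + 0.28836 + 0.08528 = 0.44287 m ≈ 44.3 cm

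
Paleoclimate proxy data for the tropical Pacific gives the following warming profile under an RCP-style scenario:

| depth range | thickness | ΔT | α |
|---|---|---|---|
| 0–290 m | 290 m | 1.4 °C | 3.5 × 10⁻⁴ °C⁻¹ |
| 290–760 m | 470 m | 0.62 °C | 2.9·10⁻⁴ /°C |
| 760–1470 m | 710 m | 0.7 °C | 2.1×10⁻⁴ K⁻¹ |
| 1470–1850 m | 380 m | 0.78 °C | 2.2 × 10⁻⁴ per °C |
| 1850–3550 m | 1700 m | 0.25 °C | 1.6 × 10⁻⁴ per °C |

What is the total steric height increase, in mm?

about 464 mm

290 × 3.5×10⁻⁴ × 1.4 = 0.14210 m
290–760 m: 2.9×10⁻⁴ × 470 × 0.62 = 0.084506 m
760–1470 m: 710 × 0.7 × 2.1×10⁻⁴ = 0.10437 m
380 × 0.78 × 2.2×10⁻⁴ = 0.065208 m
1850–3550 m: 0.25 × 1.6×10⁻⁴ × 1700 = 0.06800 m
Δh = 0.14210 + 0.084506 + 0.10437 + 0.065208 + 0.06800 = 0.464184 m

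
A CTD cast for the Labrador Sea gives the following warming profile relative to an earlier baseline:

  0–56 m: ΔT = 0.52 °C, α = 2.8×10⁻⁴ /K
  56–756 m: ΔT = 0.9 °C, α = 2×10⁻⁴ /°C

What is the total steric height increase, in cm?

13.4 cm of thermosteric rise

0.52 × 56 × 2.8×10⁻⁴ = 0.0081536 m
700 × 2×10⁻⁴ × 0.9 = 0.12600 m
Δh = 0.0081536 + 0.12600 = 0.1341536 m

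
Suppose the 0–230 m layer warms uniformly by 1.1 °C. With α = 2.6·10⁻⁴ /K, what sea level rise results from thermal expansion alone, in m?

0.066 m of thermosteric rise

Δh = αΔT·H = 2.6×10⁻⁴ × 1.1 × 230 = 0.06578 m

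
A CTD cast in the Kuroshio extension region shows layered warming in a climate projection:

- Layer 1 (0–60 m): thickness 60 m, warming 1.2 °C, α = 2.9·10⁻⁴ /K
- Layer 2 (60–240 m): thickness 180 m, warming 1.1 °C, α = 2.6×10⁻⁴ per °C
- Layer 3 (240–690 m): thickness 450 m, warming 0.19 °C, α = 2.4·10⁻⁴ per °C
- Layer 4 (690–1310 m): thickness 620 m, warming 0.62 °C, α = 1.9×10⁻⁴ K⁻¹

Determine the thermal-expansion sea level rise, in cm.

about 17 cm

Layer 1: 60 × 1.2 × 2.9×10⁻⁴ = 0.02088 m
60–240 m: 1.1 × 180 × 2.6×10⁻⁴ = 0.05148 m
Layer 3: 0.19 × 2.4×10⁻⁴ × 450 = 0.02052 m
Layer 4: 0.62 × 1.9×10⁻⁴ × 620 = 0.073036 m
Δh = 0.02088 + 0.05148 + 0.02052 + 0.073036 = 0.165916 m ≈ 17 cm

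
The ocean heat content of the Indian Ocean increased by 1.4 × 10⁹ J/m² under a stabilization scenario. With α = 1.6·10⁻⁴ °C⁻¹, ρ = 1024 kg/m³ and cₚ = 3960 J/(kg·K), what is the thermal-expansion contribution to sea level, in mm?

55.2 mm of thermosteric rise

Δh = αQ/(ρcₚ) = 1.6×10⁻⁴ × 1.4×10⁹ / (1024 × 3960) ≈ 0.05524 m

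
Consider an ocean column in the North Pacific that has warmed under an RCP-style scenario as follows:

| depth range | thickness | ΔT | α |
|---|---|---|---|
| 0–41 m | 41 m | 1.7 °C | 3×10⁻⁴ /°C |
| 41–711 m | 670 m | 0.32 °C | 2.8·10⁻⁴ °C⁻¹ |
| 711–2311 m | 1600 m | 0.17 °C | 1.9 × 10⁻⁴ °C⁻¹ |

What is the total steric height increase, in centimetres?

0–41 m: 1.7 × 41 × 3×10⁻⁴ = 0.02091 m
2.8×10⁻⁴ × 0.32 × 670 = 0.060032 m
1600 × 1.9×10⁻⁴ × 0.17 = 0.05168 m
Δh = 0.02091 + 0.060032 + 0.05168 = 0.132622 m ≈ 13.3 cm

about 13.3 cm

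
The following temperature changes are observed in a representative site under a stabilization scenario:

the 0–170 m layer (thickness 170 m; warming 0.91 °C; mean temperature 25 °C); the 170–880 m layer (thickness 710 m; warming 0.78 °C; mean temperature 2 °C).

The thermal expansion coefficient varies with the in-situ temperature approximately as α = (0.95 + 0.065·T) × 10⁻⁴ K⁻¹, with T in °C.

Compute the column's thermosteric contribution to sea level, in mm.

Δh = 100 mm

Layer 1: α = (0.95 + 0.065×25)×10⁻⁴ = 2.575×10⁻⁴ K⁻¹
Layer 2: α = (0.95 + 0.065×2)×10⁻⁴ = 1.08×10⁻⁴ K⁻¹
0.91 × 170 × 2.575×10⁻⁴ = 0.03983525 m
Layer 2: 1.08×10⁻⁴ × 0.78 × 710 = 0.0598104 m
Δh = 0.03983525 + 0.0598104 = 0.09964565 m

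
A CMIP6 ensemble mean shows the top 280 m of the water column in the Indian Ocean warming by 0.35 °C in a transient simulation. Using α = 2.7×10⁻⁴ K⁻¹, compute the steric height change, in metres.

0.0265 m

Δh = αΔT·H = 2.7×10⁻⁴ × 0.35 × 280 = 0.02646 m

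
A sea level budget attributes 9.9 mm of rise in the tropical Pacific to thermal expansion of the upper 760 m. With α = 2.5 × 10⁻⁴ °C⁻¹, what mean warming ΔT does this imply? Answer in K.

ΔT ≈ 0.0521 K

ΔT = Δh/(αH) = 0.0099 / (2.5×10⁻⁴ × 760) ≈ 0.05211 K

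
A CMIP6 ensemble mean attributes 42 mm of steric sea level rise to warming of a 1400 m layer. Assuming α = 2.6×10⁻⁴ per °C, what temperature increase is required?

ΔT = Δh/(αH) = 0.042 / (2.6×10⁻⁴ × 1400) ≈ 0.1154 K

ΔT ≈ 0.115 K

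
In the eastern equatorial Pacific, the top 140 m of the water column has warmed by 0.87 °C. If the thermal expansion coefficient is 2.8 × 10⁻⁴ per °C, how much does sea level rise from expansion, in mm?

Δh = αΔT·H = 2.8×10⁻⁴ × 0.87 × 140 = 0.034104 m

about 34.1 mm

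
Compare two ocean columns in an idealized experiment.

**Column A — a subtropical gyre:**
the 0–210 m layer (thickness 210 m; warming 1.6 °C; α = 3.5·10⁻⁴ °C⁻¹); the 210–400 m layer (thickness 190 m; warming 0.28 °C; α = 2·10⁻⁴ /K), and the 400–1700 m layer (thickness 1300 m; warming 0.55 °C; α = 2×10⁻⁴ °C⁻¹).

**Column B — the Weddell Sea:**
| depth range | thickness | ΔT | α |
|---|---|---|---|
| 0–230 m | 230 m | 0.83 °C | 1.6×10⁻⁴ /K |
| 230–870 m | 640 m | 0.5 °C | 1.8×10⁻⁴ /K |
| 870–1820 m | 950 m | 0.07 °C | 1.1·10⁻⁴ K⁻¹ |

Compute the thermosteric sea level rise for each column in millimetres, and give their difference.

A 1.6 × 3.5×10⁻⁴ × 210 = 0.11760 m
A 210–400 m: 190 × 2×10⁻⁴ × 0.28 = 0.01064 m
A 400–1700 m: 0.55 × 1300 × 2×10⁻⁴ = 0.14300 m
A total: 0.27124 m
B 0–230 m: 0.83 × 1.6×10⁻⁴ × 230 = 0.030544 m
B Layer 2: 1.8×10⁻⁴ × 0.5 × 640 = 0.05760 m
B 0.07 × 950 × 1.1×10⁻⁴ = 0.007315 m
B total: 0.095459 m
Difference: 0.27124 − 0.095459 = 0.175781 m

Δh_A ≈ 270 mm, Δh_B ≈ 95 mm; difference ≈ 180 mm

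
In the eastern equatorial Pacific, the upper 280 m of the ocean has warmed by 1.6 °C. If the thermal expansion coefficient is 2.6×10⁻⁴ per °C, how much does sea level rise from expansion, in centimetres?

Δh = αΔT·H = 2.6×10⁻⁴ × 1.6 × 280 = 0.11648 m

Δh ≈ 11.6 cm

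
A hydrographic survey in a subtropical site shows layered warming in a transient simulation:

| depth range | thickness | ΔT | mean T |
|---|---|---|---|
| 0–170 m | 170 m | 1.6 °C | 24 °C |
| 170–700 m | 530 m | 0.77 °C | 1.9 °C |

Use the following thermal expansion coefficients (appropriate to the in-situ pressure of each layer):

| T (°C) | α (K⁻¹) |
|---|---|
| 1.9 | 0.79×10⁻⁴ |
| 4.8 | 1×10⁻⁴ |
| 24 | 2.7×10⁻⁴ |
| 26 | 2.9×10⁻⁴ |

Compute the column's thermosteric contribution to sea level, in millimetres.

Δh = 106 mm

Layer 1 at 24 °C → α = 2.7×10⁻⁴ K⁻¹
Layer 2 at 1.9 °C → α = 0.79×10⁻⁴ K⁻¹
2.7×10⁻⁴ × 1.6 × 170 = 0.07344 m
170–700 m: 530 × 0.79×10⁻⁴ × 0.77 = 0.0322399 m
Δh = 0.07344 + 0.0322399 = 0.1056799 m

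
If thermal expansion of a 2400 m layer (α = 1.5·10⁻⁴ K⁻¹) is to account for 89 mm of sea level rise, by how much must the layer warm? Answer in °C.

ΔT ≈ 0.247 °C

ΔT = Δh/(αH) = 0.089 / (1.5×10⁻⁴ × 2400) ≈ 0.2472 °C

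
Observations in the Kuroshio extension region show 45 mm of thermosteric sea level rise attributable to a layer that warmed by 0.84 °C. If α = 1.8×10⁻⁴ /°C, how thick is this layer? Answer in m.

H = Δh/(αΔT) = 0.045 / (1.8×10⁻⁴ × 0.84) ≈ 297.6 m

H ≈ 298 m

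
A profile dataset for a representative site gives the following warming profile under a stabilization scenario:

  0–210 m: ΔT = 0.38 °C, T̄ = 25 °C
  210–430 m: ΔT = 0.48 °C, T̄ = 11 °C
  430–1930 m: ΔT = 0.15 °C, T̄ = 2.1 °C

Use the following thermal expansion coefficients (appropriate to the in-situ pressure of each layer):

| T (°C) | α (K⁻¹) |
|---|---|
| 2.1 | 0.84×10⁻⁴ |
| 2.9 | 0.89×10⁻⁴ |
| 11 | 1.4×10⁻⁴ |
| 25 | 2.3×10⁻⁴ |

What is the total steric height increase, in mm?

52.0 mm of thermosteric rise

Layer 1 at 25 °C → α = 2.3×10⁻⁴ K⁻¹
Layer 2 at 11 °C → α = 1.4×10⁻⁴ K⁻¹
Layer 3 at 2.1 °C → α = 0.84×10⁻⁴ K⁻¹
Layer 1: 0.38 × 210 × 2.3×10⁻⁴ = 0.018354 m
210–430 m: 1.4×10⁻⁴ × 0.48 × 220 = 0.014784 m
Layer 3: 0.15 × 1500 × 0.84×10⁻⁴ = 0.01890 m
Δh = 0.018354 + 0.014784 + 0.01890 = 0.052038 m ≈ 52.0 mm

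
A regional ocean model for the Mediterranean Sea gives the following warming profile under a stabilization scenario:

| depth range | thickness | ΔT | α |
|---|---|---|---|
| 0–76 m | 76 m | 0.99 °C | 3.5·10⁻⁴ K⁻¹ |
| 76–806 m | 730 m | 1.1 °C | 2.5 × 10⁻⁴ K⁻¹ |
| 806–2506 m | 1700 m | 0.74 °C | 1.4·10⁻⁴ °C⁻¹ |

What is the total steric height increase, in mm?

403 mm of thermosteric rise

0–76 m: 0.99 × 76 × 3.5×10⁻⁴ = 0.026334 m
Layer 2: 2.5×10⁻⁴ × 1.1 × 730 = 0.20075 m
806–2506 m: 1700 × 0.74 × 1.4×10⁻⁴ = 0.17612 m
Δh = 0.026334 + 0.20075 + 0.17612 = 0.403204 m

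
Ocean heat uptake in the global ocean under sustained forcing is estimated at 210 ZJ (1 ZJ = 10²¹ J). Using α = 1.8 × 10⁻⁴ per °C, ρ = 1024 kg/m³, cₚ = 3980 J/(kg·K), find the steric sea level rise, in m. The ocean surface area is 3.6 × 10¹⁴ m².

0.026 m

Per unit area: Q = 210×10²¹ / (3.6×10¹⁴) ≈ 5.833×10⁸ J/m²
Δh = αQ/(ρcₚ) = 1.8×10⁻⁴ × 5.833×10⁸ / (1024 × 3980) ≈ 0.025762 m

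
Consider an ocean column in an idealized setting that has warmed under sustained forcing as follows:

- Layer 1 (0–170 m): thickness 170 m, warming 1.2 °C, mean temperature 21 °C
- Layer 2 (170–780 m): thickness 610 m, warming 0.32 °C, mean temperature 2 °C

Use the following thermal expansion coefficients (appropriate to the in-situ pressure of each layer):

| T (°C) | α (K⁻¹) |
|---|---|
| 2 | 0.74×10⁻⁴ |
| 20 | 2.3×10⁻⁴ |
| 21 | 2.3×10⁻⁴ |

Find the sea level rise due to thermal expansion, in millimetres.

Layer 1 at 21 °C → α = 2.3×10⁻⁴ K⁻¹
Layer 2 at 2 °C → α = 0.74×10⁻⁴ K⁻¹
Layer 1: 2.3×10⁻⁴ × 1.2 × 170 = 0.04692 m
0.74×10⁻⁴ × 610 × 0.32 = 0.0144448 m
Δh = 0.04692 + 0.0144448 = 0.0613648 m

about 61 mm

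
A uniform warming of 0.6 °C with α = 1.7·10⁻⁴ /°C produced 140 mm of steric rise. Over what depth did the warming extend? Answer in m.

H = Δh/(αΔT) = 0.14 / (1.7×10⁻⁴ × 0.6) ≈ 1373 m

about 1400 m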